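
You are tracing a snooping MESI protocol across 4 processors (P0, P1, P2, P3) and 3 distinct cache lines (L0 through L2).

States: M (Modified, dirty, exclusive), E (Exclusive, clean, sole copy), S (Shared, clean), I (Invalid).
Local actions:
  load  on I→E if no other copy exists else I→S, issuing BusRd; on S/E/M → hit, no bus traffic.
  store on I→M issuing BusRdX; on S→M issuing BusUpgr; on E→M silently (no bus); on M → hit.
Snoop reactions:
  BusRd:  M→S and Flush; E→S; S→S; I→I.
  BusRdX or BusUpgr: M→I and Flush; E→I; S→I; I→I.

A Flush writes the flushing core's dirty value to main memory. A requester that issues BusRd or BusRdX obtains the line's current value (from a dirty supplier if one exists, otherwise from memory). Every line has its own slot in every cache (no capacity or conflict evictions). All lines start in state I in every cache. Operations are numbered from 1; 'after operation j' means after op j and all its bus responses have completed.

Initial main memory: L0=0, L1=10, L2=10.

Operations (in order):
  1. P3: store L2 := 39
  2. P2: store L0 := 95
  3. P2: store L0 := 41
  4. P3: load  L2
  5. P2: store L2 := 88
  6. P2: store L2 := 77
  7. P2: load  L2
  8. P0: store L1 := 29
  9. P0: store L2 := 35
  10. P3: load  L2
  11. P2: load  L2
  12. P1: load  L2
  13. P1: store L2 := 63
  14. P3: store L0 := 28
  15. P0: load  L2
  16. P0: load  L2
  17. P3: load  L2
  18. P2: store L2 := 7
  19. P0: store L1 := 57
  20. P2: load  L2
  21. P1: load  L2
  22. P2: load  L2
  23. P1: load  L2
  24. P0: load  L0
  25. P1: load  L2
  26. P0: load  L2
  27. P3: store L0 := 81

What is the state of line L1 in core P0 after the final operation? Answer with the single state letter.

[1] P3: store L2 := 39 | P0:I, P1:I, P2:I, P3:M(39) | bus: BusRdX
[2] P2: store L0 := 95 | P0:I, P1:I, P2:M(95), P3:I | bus: BusRdX
[3] P2: store L0 := 41 | P0:I, P1:I, P2:M(41), P3:I | bus: none
[4] P3: load  L2 | P0:I, P1:I, P2:I, P3:M(39) | bus: none
[5] P2: store L2 := 88 | P0:I, P1:I, P2:M(88), P3:I | bus: BusRdX,Flush
[6] P2: store L2 := 77 | P0:I, P1:I, P2:M(77), P3:I | bus: none
[7] P2: load  L2 | P0:I, P1:I, P2:M(77), P3:I | bus: none
[8] P0: store L1 := 29 | P0:M(29), P1:I, P2:I, P3:I | bus: BusRdX
[9] P0: store L2 := 35 | P0:M(35), P1:I, P2:I, P3:I | bus: BusRdX,Flush
[10] P3: load  L2 | P0:S(35), P1:I, P2:I, P3:S(35) | bus: BusRd,Flush
[11] P2: load  L2 | P0:S(35), P1:I, P2:S(35), P3:S(35) | bus: BusRd
[12] P1: load  L2 | P0:S(35), P1:S(35), P2:S(35), P3:S(35) | bus: BusRd
[13] P1: store L2 := 63 | P0:I, P1:M(63), P2:I, P3:I | bus: BusUpgr
[14] P3: store L0 := 28 | P0:I, P1:I, P2:I, P3:M(28) | bus: BusRdX,Flush
[15] P0: load  L2 | P0:S(63), P1:S(63), P2:I, P3:I | bus: BusRd,Flush
[16] P0: load  L2 | P0:S(63), P1:S(63), P2:I, P3:I | bus: none
[17] P3: load  L2 | P0:S(63), P1:S(63), P2:I, P3:S(63) | bus: BusRd
[18] P2: store L2 := 7 | P0:I, P1:I, P2:M(7), P3:I | bus: BusRdX
[19] P0: store L1 := 57 | P0:M(57), P1:I, P2:I, P3:I | bus: none
[20] P2: load  L2 | P0:I, P1:I, P2:M(7), P3:I | bus: none
[21] P1: load  L2 | P0:I, P1:S(7), P2:S(7), P3:I | bus: BusRd,Flush
[22] P2: load  L2 | P0:I, P1:S(7), P2:S(7), P3:I | bus: none
[23] P1: load  L2 | P0:I, P1:S(7), P2:S(7), P3:I | bus: none
[24] P0: load  L0 | P0:S(28), P1:I, P2:I, P3:S(28) | bus: BusRd,Flush
[25] P1: load  L2 | P0:I, P1:S(7), P2:S(7), P3:I | bus: none
[26] P0: load  L2 | P0:S(7), P1:S(7), P2:S(7), P3:I | bus: BusRd
[27] P3: store L0 := 81 | P0:I, P1:I, P2:I, P3:M(81) | bus: BusUpgr

state = M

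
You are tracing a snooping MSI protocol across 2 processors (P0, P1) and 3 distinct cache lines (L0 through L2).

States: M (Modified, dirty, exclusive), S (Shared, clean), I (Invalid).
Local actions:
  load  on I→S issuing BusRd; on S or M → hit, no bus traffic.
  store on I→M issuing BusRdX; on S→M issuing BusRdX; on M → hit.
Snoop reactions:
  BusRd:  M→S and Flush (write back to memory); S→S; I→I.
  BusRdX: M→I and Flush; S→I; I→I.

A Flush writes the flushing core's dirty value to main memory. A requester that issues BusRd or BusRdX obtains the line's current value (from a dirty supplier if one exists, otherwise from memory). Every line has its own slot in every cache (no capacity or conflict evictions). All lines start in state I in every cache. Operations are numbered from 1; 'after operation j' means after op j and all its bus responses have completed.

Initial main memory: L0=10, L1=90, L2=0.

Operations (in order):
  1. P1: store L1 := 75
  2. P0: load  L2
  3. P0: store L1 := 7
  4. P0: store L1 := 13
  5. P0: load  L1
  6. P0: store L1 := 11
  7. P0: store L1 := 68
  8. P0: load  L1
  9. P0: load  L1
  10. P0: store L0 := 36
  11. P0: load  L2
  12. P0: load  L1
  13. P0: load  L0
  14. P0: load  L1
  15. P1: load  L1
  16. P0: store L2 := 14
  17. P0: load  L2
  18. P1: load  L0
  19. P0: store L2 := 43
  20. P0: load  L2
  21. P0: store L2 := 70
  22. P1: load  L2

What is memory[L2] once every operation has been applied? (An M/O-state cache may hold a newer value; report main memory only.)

step 1: P1: store L1 := 75  ⟶  IM  (L1)  txn=BusRdX  M[L1]=90
step 2: P0: load  L2  ⟶  SI  (L2)  txn=BusRd  M[L2]=0
step 3: P0: store L1 := 7  ⟶  MI  (L1)  txn=BusRdX+Flush  M[L1]=75
step 4: P0: store L1 := 13  ⟶  MI  (L1)  txn=∅  M[L1]=75
step 5: P0: load  L1  ⟶  MI  (L1)  txn=∅  M[L1]=75
step 6: P0: store L1 := 11  ⟶  MI  (L1)  txn=∅  M[L1]=75
step 7: P0: store L1 := 68  ⟶  MI  (L1)  txn=∅  M[L1]=75
step 8: P0: load  L1  ⟶  MI  (L1)  txn=∅  M[L1]=75
step 9: P0: load  L1  ⟶  MI  (L1)  txn=∅  M[L1]=75
step 10: P0: store L0 := 36  ⟶  MI  (L0)  txn=BusRdX  M[L0]=10
step 11: P0: load  L2  ⟶  SI  (L2)  txn=∅  M[L2]=0
step 12: P0: load  L1  ⟶  MI  (L1)  txn=∅  M[L1]=75
step 13: P0: load  L0  ⟶  MI  (L0)  txn=∅  M[L0]=10
step 14: P0: load  L1  ⟶  MI  (L1)  txn=∅  M[L1]=75
step 15: P1: load  L1  ⟶  SS  (L1)  txn=BusRd+Flush  M[L1]=68
step 16: P0: store L2 := 14  ⟶  MI  (L2)  txn=BusRdX  M[L2]=0
step 17: P0: load  L2  ⟶  MI  (L2)  txn=∅  M[L2]=0
step 18: P1: load  L0  ⟶  SS  (L0)  txn=BusRd+Flush  M[L0]=36
step 19: P0: store L2 := 43  ⟶  MI  (L2)  txn=∅  M[L2]=0
step 20: P0: load  L2  ⟶  MI  (L2)  txn=∅  M[L2]=0
step 21: P0: store L2 := 70  ⟶  MI  (L2)  txn=∅  M[L2]=0
step 22: P1: load  L2  ⟶  SS  (L2)  txn=BusRd+Flush  M[L2]=70

memory[L2] = 70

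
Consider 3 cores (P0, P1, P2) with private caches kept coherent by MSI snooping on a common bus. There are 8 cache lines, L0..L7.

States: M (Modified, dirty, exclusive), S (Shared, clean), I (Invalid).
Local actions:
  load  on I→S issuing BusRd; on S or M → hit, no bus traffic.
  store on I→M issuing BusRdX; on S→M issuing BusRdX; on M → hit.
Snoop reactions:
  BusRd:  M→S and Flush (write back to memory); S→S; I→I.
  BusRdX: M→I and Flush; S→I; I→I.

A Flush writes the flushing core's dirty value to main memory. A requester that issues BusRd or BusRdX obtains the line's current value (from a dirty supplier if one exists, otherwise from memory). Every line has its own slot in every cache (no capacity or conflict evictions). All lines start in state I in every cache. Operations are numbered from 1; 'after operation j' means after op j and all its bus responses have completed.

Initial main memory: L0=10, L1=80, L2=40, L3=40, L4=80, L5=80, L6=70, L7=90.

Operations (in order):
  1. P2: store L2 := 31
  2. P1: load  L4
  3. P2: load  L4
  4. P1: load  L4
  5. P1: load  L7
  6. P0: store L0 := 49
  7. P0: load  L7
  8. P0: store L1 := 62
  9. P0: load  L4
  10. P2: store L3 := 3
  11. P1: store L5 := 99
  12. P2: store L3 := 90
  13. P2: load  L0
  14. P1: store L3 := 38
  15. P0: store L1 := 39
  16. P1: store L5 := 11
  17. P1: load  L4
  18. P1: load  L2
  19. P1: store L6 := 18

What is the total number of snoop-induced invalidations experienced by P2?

invalidations = 1

[1] P2: store L2 := 31 | P0:I, P1:I, P2:M(31) | bus: BusRdX
[2] P1: load  L4 | P0:I, P1:S(80), P2:I | bus: BusRd
[3] P2: load  L4 | P0:I, P1:S(80), P2:S(80) | bus: BusRd
[4] P1: load  L4 | P0:I, P1:S(80), P2:S(80) | bus: none
[5] P1: load  L7 | P0:I, P1:S(90), P2:I | bus: BusRd
[6] P0: store L0 := 49 | P0:M(49), P1:I, P2:I | bus: BusRdX
[7] P0: load  L7 | P0:S(90), P1:S(90), P2:I | bus: BusRd
[8] P0: store L1 := 62 | P0:M(62), P1:I, P2:I | bus: BusRdX
[9] P0: load  L4 | P0:S(80), P1:S(80), P2:S(80) | bus: BusRd
[10] P2: store L3 := 3 | P0:I, P1:I, P2:M(3) | bus: BusRdX
[11] P1: store L5 := 99 | P0:I, P1:M(99), P2:I | bus: BusRdX
[12] P2: store L3 := 90 | P0:I, P1:I, P2:M(90) | bus: none
[13] P2: load  L0 | P0:S(49), P1:I, P2:S(49) | bus: BusRd,Flush
[14] P1: store L3 := 38 | P0:I, P1:M(38), P2:I | bus: BusRdX,Flush
[15] P0: store L1 := 39 | P0:M(39), P1:I, P2:I | bus: none
[16] P1: store L5 := 11 | P0:I, P1:M(11), P2:I | bus: none
[17] P1: load  L4 | P0:S(80), P1:S(80), P2:S(80) | bus: none
[18] P1: load  L2 | P0:I, P1:S(31), P2:S(31) | bus: BusRd,Flush
[19] P1: store L6 := 18 | P0:I, P1:M(18), P2:I | bus: BusRdX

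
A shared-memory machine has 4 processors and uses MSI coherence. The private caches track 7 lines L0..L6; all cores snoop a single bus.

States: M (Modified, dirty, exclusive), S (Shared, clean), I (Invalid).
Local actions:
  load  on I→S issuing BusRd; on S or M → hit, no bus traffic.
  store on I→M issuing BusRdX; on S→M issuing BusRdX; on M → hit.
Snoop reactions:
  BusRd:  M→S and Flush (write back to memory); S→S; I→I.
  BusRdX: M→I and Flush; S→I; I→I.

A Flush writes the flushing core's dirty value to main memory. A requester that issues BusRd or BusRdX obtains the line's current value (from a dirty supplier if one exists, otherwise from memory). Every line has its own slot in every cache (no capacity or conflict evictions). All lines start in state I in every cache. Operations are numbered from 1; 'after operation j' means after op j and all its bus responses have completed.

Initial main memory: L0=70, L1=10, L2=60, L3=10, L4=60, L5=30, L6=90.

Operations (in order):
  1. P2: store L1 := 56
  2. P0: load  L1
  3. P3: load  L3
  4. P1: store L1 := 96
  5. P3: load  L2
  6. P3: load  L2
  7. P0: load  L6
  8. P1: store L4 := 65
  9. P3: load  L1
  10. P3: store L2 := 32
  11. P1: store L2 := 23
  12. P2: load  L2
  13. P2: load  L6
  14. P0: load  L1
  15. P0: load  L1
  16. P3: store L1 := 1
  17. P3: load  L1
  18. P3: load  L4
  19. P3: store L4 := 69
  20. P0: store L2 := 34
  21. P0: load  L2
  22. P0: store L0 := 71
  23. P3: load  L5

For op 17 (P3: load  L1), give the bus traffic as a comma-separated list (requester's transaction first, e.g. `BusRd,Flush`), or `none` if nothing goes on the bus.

bus = none

  op1 P2: store L1 := 56 → I/I/M/I on L1; bus BusRdX; mem=10
  op2 P0: load  L1 → S/I/S/I on L1; bus BusRd Flush; mem=56
  op3 P3: load  L3 → I/I/I/S on L3; bus BusRd; mem=10
  op4 P1: store L1 := 96 → I/M/I/I on L1; bus BusRdX; mem=56
  op5 P3: load  L2 → I/I/I/S on L2; bus BusRd; mem=60
  op6 P3: load  L2 → I/I/I/S on L2; bus (none); mem=60
  op7 P0: load  L6 → S/I/I/I on L6; bus BusRd; mem=90
  op8 P1: store L4 := 65 → I/M/I/I on L4; bus BusRdX; mem=60
  op9 P3: load  L1 → I/S/I/S on L1; bus BusRd Flush; mem=96
  op10 P3: store L2 := 32 → I/I/I/M on L2; bus BusRdX; mem=60
  op11 P1: store L2 := 23 → I/M/I/I on L2; bus BusRdX Flush; mem=32
  op12 P2: load  L2 → I/S/S/I on L2; bus BusRd Flush; mem=23
  op13 P2: load  L6 → S/I/S/I on L6; bus BusRd; mem=90
  op14 P0: load  L1 → S/S/I/S on L1; bus BusRd; mem=96
  op15 P0: load  L1 → S/S/I/S on L1; bus (none); mem=96
  op16 P3: store L1 := 1 → I/I/I/M on L1; bus BusRdX; mem=96
  op17 P3: load  L1 → I/I/I/M on L1; bus (none); mem=96
  op18 P3: load  L4 → I/S/I/S on L4; bus BusRd Flush; mem=65
  op19 P3: store L4 := 69 → I/I/I/M on L4; bus BusRdX; mem=65
  op20 P0: store L2 := 34 → M/I/I/I on L2; bus BusRdX; mem=23
  op21 P0: load  L2 → M/I/I/I on L2; bus (none); mem=23
  op22 P0: store L0 := 71 → M/I/I/I on L0; bus BusRdX; mem=70
  op23 P3: load  L5 → I/I/I/S on L5; bus BusRd; mem=30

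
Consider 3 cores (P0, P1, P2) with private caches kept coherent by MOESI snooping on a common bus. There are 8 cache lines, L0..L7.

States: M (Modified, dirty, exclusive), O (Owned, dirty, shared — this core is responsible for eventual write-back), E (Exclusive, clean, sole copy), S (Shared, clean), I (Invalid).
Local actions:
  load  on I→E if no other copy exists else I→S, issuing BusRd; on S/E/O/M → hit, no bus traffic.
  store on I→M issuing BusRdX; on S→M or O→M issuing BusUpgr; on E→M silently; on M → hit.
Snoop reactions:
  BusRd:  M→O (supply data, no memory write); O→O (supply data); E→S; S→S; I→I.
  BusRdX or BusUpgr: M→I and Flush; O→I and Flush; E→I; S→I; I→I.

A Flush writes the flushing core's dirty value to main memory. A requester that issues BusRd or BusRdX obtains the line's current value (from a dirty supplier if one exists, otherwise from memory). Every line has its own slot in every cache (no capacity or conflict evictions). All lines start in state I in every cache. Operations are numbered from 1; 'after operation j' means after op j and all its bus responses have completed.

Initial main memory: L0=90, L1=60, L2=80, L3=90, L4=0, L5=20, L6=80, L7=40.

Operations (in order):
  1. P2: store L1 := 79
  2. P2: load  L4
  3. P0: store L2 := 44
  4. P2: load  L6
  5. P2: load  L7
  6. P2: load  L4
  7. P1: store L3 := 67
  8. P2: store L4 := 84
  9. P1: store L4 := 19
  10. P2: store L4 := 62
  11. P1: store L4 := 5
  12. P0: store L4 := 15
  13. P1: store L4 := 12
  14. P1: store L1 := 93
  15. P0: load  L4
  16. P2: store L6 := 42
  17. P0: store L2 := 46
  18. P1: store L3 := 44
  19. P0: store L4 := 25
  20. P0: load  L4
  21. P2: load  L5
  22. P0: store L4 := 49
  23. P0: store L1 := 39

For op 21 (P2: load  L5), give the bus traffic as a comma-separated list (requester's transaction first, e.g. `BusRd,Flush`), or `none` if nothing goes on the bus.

1. P2: store L1 := 79  bus=[BusRdX]  L1: P0=I P1=I P2=M  mem[L1]=60
2. P2: load  L4  bus=[BusRd]  L4: P0=I P1=I P2=E  mem[L4]=0
3. P0: store L2 := 44  bus=[BusRdX]  L2: P0=M P1=I P2=I  mem[L2]=80
4. P2: load  L6  bus=[BusRd]  L6: P0=I P1=I P2=E  mem[L6]=80
5. P2: load  L7  bus=[BusRd]  L7: P0=I P1=I P2=E  mem[L7]=40
6. P2: load  L4  bus=[-]  L4: P0=I P1=I P2=E  mem[L4]=0
7. P1: store L3 := 67  bus=[BusRdX]  L3: P0=I P1=M P2=I  mem[L3]=90
8. P2: store L4 := 84  bus=[-]  L4: P0=I P1=I P2=M  mem[L4]=0
9. P1: store L4 := 19  bus=[BusRdX,Flush]  L4: P0=I P1=M P2=I  mem[L4]=84
10. P2: store L4 := 62  bus=[BusRdX,Flush]  L4: P0=I P1=I P2=M  mem[L4]=19
11. P1: store L4 := 5  bus=[BusRdX,Flush]  L4: P0=I P1=M P2=I  mem[L4]=62
12. P0: store L4 := 15  bus=[BusRdX,Flush]  L4: P0=M P1=I P2=I  mem[L4]=5
13. P1: store L4 := 12  bus=[BusRdX,Flush]  L4: P0=I P1=M P2=I  mem[L4]=15
14. P1: store L1 := 93  bus=[BusRdX,Flush]  L1: P0=I P1=M P2=I  mem[L1]=79
15. P0: load  L4  bus=[BusRd]  L4: P0=S P1=O P2=I  mem[L4]=15
16. P2: store L6 := 42  bus=[-]  L6: P0=I P1=I P2=M  mem[L6]=80
17. P0: store L2 := 46  bus=[-]  L2: P0=M P1=I P2=I  mem[L2]=80
18. P1: store L3 := 44  bus=[-]  L3: P0=I P1=M P2=I  mem[L3]=90
19. P0: store L4 := 25  bus=[BusUpgr,Flush]  L4: P0=M P1=I P2=I  mem[L4]=12
20. P0: load  L4  bus=[-]  L4: P0=M P1=I P2=I  mem[L4]=12
21. P2: load  L5  bus=[BusRd]  L5: P0=I P1=I P2=E  mem[L5]=20
22. P0: store L4 := 49  bus=[-]  L4: P0=M P1=I P2=I  mem[L4]=12
23. P0: store L1 := 39  bus=[BusRdX,Flush]  L1: P0=M P1=I P2=I  mem[L1]=93

bus = BusRd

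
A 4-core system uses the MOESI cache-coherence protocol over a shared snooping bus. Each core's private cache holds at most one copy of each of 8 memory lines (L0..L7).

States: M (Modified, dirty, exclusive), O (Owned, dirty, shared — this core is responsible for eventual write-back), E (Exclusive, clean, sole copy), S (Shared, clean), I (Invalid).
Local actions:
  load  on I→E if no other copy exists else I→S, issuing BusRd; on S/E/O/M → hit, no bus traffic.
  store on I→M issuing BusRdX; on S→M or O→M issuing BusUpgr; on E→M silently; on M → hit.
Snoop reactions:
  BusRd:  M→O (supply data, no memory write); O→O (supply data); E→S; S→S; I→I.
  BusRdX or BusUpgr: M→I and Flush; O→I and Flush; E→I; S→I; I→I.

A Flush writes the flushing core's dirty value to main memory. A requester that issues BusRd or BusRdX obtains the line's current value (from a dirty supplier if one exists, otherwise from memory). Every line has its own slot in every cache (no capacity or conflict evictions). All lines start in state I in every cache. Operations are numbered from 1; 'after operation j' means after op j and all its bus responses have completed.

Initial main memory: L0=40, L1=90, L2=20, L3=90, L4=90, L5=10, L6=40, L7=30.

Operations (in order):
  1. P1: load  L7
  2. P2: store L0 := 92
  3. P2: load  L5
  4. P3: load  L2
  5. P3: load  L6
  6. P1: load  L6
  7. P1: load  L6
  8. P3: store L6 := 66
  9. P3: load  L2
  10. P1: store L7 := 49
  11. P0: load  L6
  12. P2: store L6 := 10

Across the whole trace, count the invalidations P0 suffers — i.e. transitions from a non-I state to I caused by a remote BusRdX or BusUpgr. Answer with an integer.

1. P1: load  L7  bus=[BusRd]  L7: P0=I P1=E P2=I P3=I  mem[L7]=30
2. P2: store L0 := 92  bus=[BusRdX]  L0: P0=I P1=I P2=M P3=I  mem[L0]=40
3. P2: load  L5  bus=[BusRd]  L5: P0=I P1=I P2=E P3=I  mem[L5]=10
4. P3: load  L2  bus=[BusRd]  L2: P0=I P1=I P2=I P3=E  mem[L2]=20
5. P3: load  L6  bus=[BusRd]  L6: P0=I P1=I P2=I P3=E  mem[L6]=40
6. P1: load  L6  bus=[BusRd]  L6: P0=I P1=S P2=I P3=S  mem[L6]=40
7. P1: load  L6  bus=[-]  L6: P0=I P1=S P2=I P3=S  mem[L6]=40
8. P3: store L6 := 66  bus=[BusUpgr]  L6: P0=I P1=I P2=I P3=M  mem[L6]=40
9. P3: load  L2  bus=[-]  L2: P0=I P1=I P2=I P3=E  mem[L2]=20
10. P1: store L7 := 49  bus=[-]  L7: P0=I P1=M P2=I P3=I  mem[L7]=30
11. P0: load  L6  bus=[BusRd]  L6: P0=S P1=I P2=I P3=O  mem[L6]=40
12. P2: store L6 := 10  bus=[BusRdX,Flush]  L6: P0=I P1=I P2=M P3=I  mem[L6]=66

invalidations = 1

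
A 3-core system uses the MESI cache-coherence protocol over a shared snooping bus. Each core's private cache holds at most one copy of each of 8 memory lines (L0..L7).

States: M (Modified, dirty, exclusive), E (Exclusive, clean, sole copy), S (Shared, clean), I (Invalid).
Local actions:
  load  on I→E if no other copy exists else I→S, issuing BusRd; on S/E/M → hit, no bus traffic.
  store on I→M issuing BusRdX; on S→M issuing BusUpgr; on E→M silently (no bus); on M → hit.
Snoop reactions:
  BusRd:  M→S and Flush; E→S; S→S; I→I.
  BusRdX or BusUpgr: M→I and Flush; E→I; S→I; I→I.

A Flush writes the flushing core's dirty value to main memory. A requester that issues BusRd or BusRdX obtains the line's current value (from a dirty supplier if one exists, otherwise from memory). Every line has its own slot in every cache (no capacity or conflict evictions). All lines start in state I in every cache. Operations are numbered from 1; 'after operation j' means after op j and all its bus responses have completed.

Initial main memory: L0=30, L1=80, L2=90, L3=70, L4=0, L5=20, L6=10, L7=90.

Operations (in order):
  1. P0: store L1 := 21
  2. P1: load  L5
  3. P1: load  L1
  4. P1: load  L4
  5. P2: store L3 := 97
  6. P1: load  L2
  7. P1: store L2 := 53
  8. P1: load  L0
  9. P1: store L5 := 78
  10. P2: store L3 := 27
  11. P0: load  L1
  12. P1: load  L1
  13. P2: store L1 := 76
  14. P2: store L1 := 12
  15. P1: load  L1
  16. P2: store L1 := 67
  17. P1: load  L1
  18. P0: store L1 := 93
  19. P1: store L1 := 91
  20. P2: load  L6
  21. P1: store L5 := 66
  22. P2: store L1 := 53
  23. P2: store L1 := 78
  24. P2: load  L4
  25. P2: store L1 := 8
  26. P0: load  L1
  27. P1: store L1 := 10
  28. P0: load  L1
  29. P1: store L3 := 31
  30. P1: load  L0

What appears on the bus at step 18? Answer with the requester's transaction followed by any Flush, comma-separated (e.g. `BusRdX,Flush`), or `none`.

step 1: P0: store L1 := 21  ⟶  MII  (L1)  txn=BusRdX  M[L1]=80
step 2: P1: load  L5  ⟶  IEI  (L5)  txn=BusRd  M[L5]=20
step 3: P1: load  L1  ⟶  SSI  (L1)  txn=BusRd+Flush  M[L1]=21
step 4: P1: load  L4  ⟶  IEI  (L4)  txn=BusRd  M[L4]=0
step 5: P2: store L3 := 97  ⟶  IIM  (L3)  txn=BusRdX  M[L3]=70
step 6: P1: load  L2  ⟶  IEI  (L2)  txn=BusRd  M[L2]=90
step 7: P1: store L2 := 53  ⟶  IMI  (L2)  txn=∅  M[L2]=90
step 8: P1: load  L0  ⟶  IEI  (L0)  txn=BusRd  M[L0]=30
step 9: P1: store L5 := 78  ⟶  IMI  (L5)  txn=∅  M[L5]=20
step 10: P2: store L3 := 27  ⟶  IIM  (L3)  txn=∅  M[L3]=70
step 11: P0: load  L1  ⟶  SSI  (L1)  txn=∅  M[L1]=21
step 12: P1: load  L1  ⟶  SSI  (L1)  txn=∅  M[L1]=21
step 13: P2: store L1 := 76  ⟶  IIM  (L1)  txn=BusRdX  M[L1]=21
step 14: P2: store L1 := 12  ⟶  IIM  (L1)  txn=∅  M[L1]=21
step 15: P1: load  L1  ⟶  ISS  (L1)  txn=BusRd+Flush  M[L1]=12
step 16: P2: store L1 := 67  ⟶  IIM  (L1)  txn=BusUpgr  M[L1]=12
step 17: P1: load  L1  ⟶  ISS  (L1)  txn=BusRd+Flush  M[L1]=67
step 18: P0: store L1 := 93  ⟶  MII  (L1)  txn=BusRdX  M[L1]=67
step 19: P1: store L1 := 91  ⟶  IMI  (L1)  txn=BusRdX+Flush  M[L1]=93
step 20: P2: load  L6  ⟶  IIE  (L6)  txn=BusRd  M[L6]=10
step 21: P1: store L5 := 66  ⟶  IMI  (L5)  txn=∅  M[L5]=20
step 22: P2: store L1 := 53  ⟶  IIM  (L1)  txn=BusRdX+Flush  M[L1]=91
step 23: P2: store L1 := 78  ⟶  IIM  (L1)  txn=∅  M[L1]=91
step 24: P2: load  L4  ⟶  ISS  (L4)  txn=BusRd  M[L4]=0
step 25: P2: store L1 := 8  ⟶  IIM  (L1)  txn=∅  M[L1]=91
step 26: P0: load  L1  ⟶  SIS  (L1)  txn=BusRd+Flush  M[L1]=8
step 27: P1: store L1 := 10  ⟶  IMI  (L1)  txn=BusRdX  M[L1]=8
step 28: P0: load  L1  ⟶  SSI  (L1)  txn=BusRd+Flush  M[L1]=10
step 29: P1: store L3 := 31  ⟶  IMI  (L3)  txn=BusRdX+Flush  M[L3]=27
step 30: P1: load  L0  ⟶  IEI  (L0)  txn=∅  M[L0]=30

bus = BusRdX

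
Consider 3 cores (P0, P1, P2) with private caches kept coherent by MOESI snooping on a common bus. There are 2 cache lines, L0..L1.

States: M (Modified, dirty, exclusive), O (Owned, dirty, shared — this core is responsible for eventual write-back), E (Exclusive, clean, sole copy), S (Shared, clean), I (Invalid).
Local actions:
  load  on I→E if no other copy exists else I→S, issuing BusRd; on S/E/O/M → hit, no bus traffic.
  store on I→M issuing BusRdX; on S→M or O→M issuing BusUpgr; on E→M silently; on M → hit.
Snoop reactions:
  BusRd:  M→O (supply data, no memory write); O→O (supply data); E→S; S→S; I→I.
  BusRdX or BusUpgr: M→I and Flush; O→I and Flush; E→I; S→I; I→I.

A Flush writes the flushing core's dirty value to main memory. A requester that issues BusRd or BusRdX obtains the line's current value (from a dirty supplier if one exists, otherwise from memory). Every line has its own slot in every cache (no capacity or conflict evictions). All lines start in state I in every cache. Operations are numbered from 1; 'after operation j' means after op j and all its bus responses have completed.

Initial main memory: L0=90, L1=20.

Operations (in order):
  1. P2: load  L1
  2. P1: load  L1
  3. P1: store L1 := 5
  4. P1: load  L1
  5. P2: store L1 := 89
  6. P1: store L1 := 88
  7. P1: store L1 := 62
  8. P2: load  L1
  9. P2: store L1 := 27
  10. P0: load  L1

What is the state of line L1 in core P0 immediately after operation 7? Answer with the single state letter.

step 1: P2: load  L1  ⟶  IIE  (L1)  txn=BusRd  M[L1]=20
step 2: P1: load  L1  ⟶  ISS  (L1)  txn=BusRd  M[L1]=20
step 3: P1: store L1 := 5  ⟶  IMI  (L1)  txn=BusUpgr  M[L1]=20
step 4: P1: load  L1  ⟶  IMI  (L1)  txn=∅  M[L1]=20
step 5: P2: store L1 := 89  ⟶  IIM  (L1)  txn=BusRdX+Flush  M[L1]=5
step 6: P1: store L1 := 88  ⟶  IMI  (L1)  txn=BusRdX+Flush  M[L1]=89
step 7: P1: store L1 := 62  ⟶  IMI  (L1)  txn=∅  M[L1]=89
step 8: P2: load  L1  ⟶  IOS  (L1)  txn=BusRd  M[L1]=89
step 9: P2: store L1 := 27  ⟶  IIM  (L1)  txn=BusUpgr+Flush  M[L1]=62
step 10: P0: load  L1  ⟶  SIO  (L1)  txn=BusRd  M[L1]=62

state = I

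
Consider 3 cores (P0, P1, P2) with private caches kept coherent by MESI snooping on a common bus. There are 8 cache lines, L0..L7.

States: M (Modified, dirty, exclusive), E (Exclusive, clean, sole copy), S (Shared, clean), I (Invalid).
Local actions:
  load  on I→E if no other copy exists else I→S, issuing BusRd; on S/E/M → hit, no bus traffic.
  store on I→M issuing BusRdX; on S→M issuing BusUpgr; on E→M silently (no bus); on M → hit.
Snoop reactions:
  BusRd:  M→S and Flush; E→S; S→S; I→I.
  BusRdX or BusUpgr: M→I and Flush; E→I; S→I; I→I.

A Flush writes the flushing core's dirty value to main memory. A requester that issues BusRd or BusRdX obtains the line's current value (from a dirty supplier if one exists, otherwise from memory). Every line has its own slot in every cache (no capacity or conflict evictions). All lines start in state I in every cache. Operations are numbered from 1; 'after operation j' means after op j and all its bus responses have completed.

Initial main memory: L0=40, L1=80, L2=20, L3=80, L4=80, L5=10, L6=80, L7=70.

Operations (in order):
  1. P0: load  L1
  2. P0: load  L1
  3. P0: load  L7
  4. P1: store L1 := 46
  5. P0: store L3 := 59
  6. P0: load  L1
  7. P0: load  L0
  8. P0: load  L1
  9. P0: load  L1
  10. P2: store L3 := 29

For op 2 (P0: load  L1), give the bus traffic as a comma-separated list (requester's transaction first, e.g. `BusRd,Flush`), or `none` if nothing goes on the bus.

[1] P0: load  L1 | P0:E(80), P1:I, P2:I | bus: BusRd
[2] P0: load  L1 | P0:E(80), P1:I, P2:I | bus: none
[3] P0: load  L7 | P0:E(70), P1:I, P2:I | bus: BusRd
[4] P1: store L1 := 46 | P0:I, P1:M(46), P2:I | bus: BusRdX
[5] P0: store L3 := 59 | P0:M(59), P1:I, P2:I | bus: BusRdX
[6] P0: load  L1 | P0:S(46), P1:S(46), P2:I | bus: BusRd,Flush
[7] P0: load  L0 | P0:E(40), P1:I, P2:I | bus: BusRd
[8] P0: load  L1 | P0:S(46), P1:S(46), P2:I | bus: none
[9] P0: load  L1 | P0:S(46), P1:S(46), P2:I | bus: none
[10] P2: store L3 := 29 | P0:I, P1:I, P2:M(29) | bus: BusRdX,Flush

bus = none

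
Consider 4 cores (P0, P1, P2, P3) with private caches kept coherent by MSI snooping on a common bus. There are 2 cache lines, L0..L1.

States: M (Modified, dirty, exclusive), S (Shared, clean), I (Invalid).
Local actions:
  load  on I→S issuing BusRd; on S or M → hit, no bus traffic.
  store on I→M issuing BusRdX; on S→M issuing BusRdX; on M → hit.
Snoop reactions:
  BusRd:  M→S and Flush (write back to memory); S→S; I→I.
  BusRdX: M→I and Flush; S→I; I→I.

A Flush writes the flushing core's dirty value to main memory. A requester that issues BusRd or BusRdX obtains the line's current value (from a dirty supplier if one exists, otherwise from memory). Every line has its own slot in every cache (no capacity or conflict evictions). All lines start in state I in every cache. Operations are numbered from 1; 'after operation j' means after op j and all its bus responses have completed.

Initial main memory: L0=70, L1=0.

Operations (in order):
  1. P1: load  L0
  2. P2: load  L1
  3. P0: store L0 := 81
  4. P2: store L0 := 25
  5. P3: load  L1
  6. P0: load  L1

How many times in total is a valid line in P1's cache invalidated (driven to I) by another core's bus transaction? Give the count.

invalidations = 1

1. P1: load  L0  bus=[BusRd]  L0: P0=I P1=S P2=I P3=I  mem[L0]=70
2. P2: load  L1  bus=[BusRd]  L1: P0=I P1=I P2=S P3=I  mem[L1]=0
3. P0: store L0 := 81  bus=[BusRdX]  L0: P0=M P1=I P2=I P3=I  mem[L0]=70
4. P2: store L0 := 25  bus=[BusRdX,Flush]  L0: P0=I P1=I P2=M P3=I  mem[L0]=81
5. P3: load  L1  bus=[BusRd]  L1: P0=I P1=I P2=S P3=S  mem[L1]=0
6. P0: load  L1  bus=[BusRd]  L1: P0=S P1=I P2=S P3=S  mem[L1]=0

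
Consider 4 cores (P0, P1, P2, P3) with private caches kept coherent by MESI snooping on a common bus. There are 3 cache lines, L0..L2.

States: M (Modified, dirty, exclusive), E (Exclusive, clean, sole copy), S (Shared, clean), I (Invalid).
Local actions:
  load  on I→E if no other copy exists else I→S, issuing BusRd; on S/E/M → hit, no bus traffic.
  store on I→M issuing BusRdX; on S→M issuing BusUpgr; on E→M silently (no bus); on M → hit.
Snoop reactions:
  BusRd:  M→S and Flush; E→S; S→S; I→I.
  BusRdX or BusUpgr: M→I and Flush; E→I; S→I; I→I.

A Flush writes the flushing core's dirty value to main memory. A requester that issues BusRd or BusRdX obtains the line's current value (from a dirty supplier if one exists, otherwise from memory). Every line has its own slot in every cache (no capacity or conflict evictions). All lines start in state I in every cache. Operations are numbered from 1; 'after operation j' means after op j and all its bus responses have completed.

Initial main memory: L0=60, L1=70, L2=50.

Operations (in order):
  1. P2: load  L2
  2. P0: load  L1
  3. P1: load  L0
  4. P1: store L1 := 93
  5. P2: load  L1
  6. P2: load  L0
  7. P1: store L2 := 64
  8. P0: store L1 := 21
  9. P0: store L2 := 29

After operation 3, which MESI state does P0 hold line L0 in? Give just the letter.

1. P2: load  L2  bus=[BusRd]  L2: P0=I P1=I P2=E P3=I  mem[L2]=50
2. P0: load  L1  bus=[BusRd]  L1: P0=E P1=I P2=I P3=I  mem[L1]=70
3. P1: load  L0  bus=[BusRd]  L0: P0=I P1=E P2=I P3=I  mem[L0]=60
4. P1: store L1 := 93  bus=[BusRdX]  L1: P0=I P1=M P2=I P3=I  mem[L1]=70
5. P2: load  L1  bus=[BusRd,Flush]  L1: P0=I P1=S P2=S P3=I  mem[L1]=93
6. P2: load  L0  bus=[BusRd]  L0: P0=I P1=S P2=S P3=I  mem[L0]=60
7. P1: store L2 := 64  bus=[BusRdX]  L2: P0=I P1=M P2=I P3=I  mem[L2]=50
8. P0: store L1 := 21  bus=[BusRdX]  L1: P0=M P1=I P2=I P3=I  mem[L1]=93
9. P0: store L2 := 29  bus=[BusRdX,Flush]  L2: P0=M P1=I P2=I P3=I  mem[L2]=64

state = I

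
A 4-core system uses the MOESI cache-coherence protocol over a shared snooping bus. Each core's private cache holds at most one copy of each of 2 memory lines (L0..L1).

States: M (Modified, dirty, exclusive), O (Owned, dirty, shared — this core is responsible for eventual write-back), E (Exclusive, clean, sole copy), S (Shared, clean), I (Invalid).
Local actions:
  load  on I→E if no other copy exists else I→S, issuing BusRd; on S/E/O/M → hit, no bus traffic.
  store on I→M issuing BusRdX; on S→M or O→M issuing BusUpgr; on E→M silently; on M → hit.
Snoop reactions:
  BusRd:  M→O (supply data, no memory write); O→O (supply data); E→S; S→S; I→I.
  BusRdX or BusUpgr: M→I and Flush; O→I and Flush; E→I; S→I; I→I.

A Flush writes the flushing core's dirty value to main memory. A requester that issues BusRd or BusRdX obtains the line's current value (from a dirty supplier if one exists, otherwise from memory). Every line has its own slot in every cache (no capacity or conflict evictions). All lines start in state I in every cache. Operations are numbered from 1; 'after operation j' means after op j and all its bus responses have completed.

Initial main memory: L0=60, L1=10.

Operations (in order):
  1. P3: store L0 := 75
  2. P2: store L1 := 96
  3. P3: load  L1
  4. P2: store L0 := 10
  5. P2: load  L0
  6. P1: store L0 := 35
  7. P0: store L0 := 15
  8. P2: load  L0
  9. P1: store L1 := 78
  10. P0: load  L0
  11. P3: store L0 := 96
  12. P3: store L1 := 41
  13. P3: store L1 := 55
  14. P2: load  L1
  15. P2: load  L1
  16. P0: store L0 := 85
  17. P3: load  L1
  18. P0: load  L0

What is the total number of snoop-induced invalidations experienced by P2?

invalidations = 3

step 1: P3: store L0 := 75  ⟶  IIIM  (L0)  txn=BusRdX  M[L0]=60
step 2: P2: store L1 := 96  ⟶  IIMI  (L1)  txn=BusRdX  M[L1]=10
step 3: P3: load  L1  ⟶  IIOS  (L1)  txn=BusRd  M[L1]=10
step 4: P2: store L0 := 10  ⟶  IIMI  (L0)  txn=BusRdX+Flush  M[L0]=75
step 5: P2: load  L0  ⟶  IIMI  (L0)  txn=∅  M[L0]=75
step 6: P1: store L0 := 35  ⟶  IMII  (L0)  txn=BusRdX+Flush  M[L0]=10
step 7: P0: store L0 := 15  ⟶  MIII  (L0)  txn=BusRdX+Flush  M[L0]=35
step 8: P2: load  L0  ⟶  OISI  (L0)  txn=BusRd  M[L0]=35
step 9: P1: store L1 := 78  ⟶  IMII  (L1)  txn=BusRdX+Flush  M[L1]=96
step 10: P0: load  L0  ⟶  OISI  (L0)  txn=∅  M[L0]=35
step 11: P3: store L0 := 96  ⟶  IIIM  (L0)  txn=BusRdX+Flush  M[L0]=15
step 12: P3: store L1 := 41  ⟶  IIIM  (L1)  txn=BusRdX+Flush  M[L1]=78
step 13: P3: store L1 := 55  ⟶  IIIM  (L1)  txn=∅  M[L1]=78
step 14: P2: load  L1  ⟶  IISO  (L1)  txn=BusRd  M[L1]=78
step 15: P2: load  L1  ⟶  IISO  (L1)  txn=∅  M[L1]=78
step 16: P0: store L0 := 85  ⟶  MIII  (L0)  txn=BusRdX+Flush  M[L0]=96
step 17: P3: load  L1  ⟶  IISO  (L1)  txn=∅  M[L1]=78
step 18: P0: load  L0  ⟶  MIII  (L0)  txn=∅  M[L0]=96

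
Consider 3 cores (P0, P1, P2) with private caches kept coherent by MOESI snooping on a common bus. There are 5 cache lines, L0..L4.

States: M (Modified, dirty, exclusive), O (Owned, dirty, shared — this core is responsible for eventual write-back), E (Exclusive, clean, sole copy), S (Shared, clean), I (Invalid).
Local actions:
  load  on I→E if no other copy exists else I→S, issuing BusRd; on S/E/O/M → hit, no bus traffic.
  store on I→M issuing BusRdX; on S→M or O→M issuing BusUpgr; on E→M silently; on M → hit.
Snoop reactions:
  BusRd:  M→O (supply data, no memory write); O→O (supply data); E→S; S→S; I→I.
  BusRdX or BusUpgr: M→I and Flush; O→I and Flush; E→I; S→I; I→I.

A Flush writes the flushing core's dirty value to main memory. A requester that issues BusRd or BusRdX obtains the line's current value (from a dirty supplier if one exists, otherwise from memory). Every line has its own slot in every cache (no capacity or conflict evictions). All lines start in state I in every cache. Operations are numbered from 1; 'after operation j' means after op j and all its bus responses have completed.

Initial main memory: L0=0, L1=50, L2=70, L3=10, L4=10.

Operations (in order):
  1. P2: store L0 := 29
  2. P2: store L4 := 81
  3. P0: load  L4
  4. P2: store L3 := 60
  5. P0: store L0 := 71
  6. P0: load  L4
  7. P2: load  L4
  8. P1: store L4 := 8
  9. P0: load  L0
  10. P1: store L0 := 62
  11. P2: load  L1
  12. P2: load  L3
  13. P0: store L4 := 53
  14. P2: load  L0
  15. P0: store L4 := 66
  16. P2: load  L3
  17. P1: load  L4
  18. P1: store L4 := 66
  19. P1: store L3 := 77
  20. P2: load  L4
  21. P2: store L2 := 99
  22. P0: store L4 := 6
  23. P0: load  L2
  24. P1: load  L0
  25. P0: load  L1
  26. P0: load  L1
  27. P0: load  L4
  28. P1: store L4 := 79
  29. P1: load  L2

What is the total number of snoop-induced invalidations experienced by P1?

invalidations = 2

  op1 P2: store L0 := 29 → I/I/M on L0; bus BusRdX; mem=0
  op2 P2: store L4 := 81 → I/I/M on L4; bus BusRdX; mem=10
  op3 P0: load  L4 → S/I/O on L4; bus BusRd; mem=10
  op4 P2: store L3 := 60 → I/I/M on L3; bus BusRdX; mem=10
  op5 P0: store L0 := 71 → M/I/I on L0; bus BusRdX Flush; mem=29
  op6 P0: load  L4 → S/I/O on L4; bus (none); mem=10
  op7 P2: load  L4 → S/I/O on L4; bus (none); mem=10
  op8 P1: store L4 := 8 → I/M/I on L4; bus BusRdX Flush; mem=81
  op9 P0: load  L0 → M/I/I on L0; bus (none); mem=29
  op10 P1: store L0 := 62 → I/M/I on L0; bus BusRdX Flush; mem=71
  op11 P2: load  L1 → I/I/E on L1; bus BusRd; mem=50
  op12 P2: load  L3 → I/I/M on L3; bus (none); mem=10
  op13 P0: store L4 := 53 → M/I/I on L4; bus BusRdX Flush; mem=8
  op14 P2: load  L0 → I/O/S on L0; bus BusRd; mem=71
  op15 P0: store L4 := 66 → M/I/I on L4; bus (none); mem=8
  op16 P2: load  L3 → I/I/M on L3; bus (none); mem=10
  op17 P1: load  L4 → O/S/I on L4; bus BusRd; mem=8
  op18 P1: store L4 := 66 → I/M/I on L4; bus BusUpgr Flush; mem=66
  op19 P1: store L3 := 77 → I/M/I on L3; bus BusRdX Flush; mem=60
  op20 P2: load  L4 → I/O/S on L4; bus BusRd; mem=66
  op21 P2: store L2 := 99 → I/I/M on L2; bus BusRdX; mem=70
  op22 P0: store L4 := 6 → M/I/I on L4; bus BusRdX Flush; mem=66
  op23 P0: load  L2 → S/I/O on L2; bus BusRd; mem=70
  op24 P1: load  L0 → I/O/S on L0; bus (none); mem=71
  op25 P0: load  L1 → S/I/S on L1; bus BusRd; mem=50
  op26 P0: load  L1 → S/I/S on L1; bus (none); mem=50
  op27 P0: load  L4 → M/I/I on L4; bus (none); mem=66
  op28 P1: store L4 := 79 → I/M/I on L4; bus BusRdX Flush; mem=6
  op29 P1: load  L2 → S/S/O on L2; bus BusRd; mem=70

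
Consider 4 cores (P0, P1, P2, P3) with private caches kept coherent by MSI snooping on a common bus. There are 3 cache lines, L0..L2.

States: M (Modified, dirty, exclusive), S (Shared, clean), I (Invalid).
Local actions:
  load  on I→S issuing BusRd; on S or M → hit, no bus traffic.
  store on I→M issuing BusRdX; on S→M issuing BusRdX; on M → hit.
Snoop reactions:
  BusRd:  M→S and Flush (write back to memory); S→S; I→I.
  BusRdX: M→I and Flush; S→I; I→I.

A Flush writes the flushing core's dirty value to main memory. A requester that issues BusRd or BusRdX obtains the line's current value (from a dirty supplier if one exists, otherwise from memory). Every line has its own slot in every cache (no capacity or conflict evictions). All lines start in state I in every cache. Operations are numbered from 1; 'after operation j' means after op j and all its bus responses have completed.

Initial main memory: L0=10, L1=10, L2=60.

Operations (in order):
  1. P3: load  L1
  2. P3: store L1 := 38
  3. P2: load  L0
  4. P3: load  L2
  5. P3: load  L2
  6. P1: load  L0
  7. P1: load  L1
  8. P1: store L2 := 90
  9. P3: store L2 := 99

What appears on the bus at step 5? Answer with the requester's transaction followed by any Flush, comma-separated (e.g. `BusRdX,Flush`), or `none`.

bus = none

step 1: P3: load  L1  ⟶  IIIS  (L1)  txn=BusRd  M[L1]=10
step 2: P3: store L1 := 38  ⟶  IIIM  (L1)  txn=BusRdX  M[L1]=10
step 3: P2: load  L0  ⟶  IISI  (L0)  txn=BusRd  M[L0]=10
step 4: P3: load  L2  ⟶  IIIS  (L2)  txn=BusRd  M[L2]=60
step 5: P3: load  L2  ⟶  IIIS  (L2)  txn=∅  M[L2]=60
step 6: P1: load  L0  ⟶  ISSI  (L0)  txn=BusRd  M[L0]=10
step 7: P1: load  L1  ⟶  ISIS  (L1)  txn=BusRd+Flush  M[L1]=38
step 8: P1: store L2 := 90  ⟶  IMII  (L2)  txn=BusRdX  M[L2]=60
step 9: P3: store L2 := 99  ⟶  IIIM  (L2)  txn=BusRdX+Flush  M[L2]=90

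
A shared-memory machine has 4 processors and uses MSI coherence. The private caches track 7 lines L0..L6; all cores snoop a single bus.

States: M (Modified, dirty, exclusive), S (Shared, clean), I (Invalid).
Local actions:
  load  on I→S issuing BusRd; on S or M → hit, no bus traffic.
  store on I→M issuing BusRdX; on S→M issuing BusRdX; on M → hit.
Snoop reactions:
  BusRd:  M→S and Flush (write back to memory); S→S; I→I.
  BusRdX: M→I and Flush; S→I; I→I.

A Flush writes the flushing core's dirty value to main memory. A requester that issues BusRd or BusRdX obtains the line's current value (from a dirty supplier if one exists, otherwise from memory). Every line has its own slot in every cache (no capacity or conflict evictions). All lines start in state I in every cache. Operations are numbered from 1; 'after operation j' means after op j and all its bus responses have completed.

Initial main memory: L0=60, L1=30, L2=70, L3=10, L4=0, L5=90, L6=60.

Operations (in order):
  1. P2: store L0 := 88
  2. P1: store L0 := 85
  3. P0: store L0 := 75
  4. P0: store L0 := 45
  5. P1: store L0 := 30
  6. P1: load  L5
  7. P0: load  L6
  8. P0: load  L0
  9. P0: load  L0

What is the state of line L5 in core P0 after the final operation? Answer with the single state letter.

state = I

step 1: P2: store L0 := 88  ⟶  IIMI  (L0)  txn=BusRdX  M[L0]=60
step 2: P1: store L0 := 85  ⟶  IMII  (L0)  txn=BusRdX+Flush  M[L0]=88
step 3: P0: store L0 := 75  ⟶  MIII  (L0)  txn=BusRdX+Flush  M[L0]=85
step 4: P0: store L0 := 45  ⟶  MIII  (L0)  txn=∅  M[L0]=85
step 5: P1: store L0 := 30  ⟶  IMII  (L0)  txn=BusRdX+Flush  M[L0]=45
step 6: P1: load  L5  ⟶  ISII  (L5)  txn=BusRd  M[L5]=90
step 7: P0: load  L6  ⟶  SIII  (L6)  txn=BusRd  M[L6]=60
step 8: P0: load  L0  ⟶  SSII  (L0)  txn=BusRd+Flush  M[L0]=30
step 9: P0: load  L0  ⟶  SSII  (L0)  txn=∅  M[L0]=30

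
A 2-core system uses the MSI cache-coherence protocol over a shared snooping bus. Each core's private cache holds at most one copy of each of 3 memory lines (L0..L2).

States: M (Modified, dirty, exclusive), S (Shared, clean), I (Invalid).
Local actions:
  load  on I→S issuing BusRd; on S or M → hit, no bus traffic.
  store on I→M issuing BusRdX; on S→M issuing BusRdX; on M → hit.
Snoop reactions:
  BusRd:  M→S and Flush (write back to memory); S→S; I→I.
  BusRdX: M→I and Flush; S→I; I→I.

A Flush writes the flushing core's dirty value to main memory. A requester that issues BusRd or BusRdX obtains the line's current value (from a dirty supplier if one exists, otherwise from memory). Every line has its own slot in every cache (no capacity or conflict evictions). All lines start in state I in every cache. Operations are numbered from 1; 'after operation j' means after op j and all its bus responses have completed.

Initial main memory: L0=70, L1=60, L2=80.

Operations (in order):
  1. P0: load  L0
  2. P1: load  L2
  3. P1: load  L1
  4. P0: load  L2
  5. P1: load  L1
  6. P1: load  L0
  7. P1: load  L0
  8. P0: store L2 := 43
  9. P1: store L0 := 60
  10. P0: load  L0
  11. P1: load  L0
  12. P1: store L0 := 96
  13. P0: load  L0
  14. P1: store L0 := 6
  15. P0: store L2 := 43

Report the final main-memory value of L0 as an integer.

  op1 P0: load  L0 → S/I on L0; bus BusRd; mem=70
  op2 P1: load  L2 → I/S on L2; bus BusRd; mem=80
  op3 P1: load  L1 → I/S on L1; bus BusRd; mem=60
  op4 P0: load  L2 → S/S on L2; bus BusRd; mem=80
  op5 P1: load  L1 → I/S on L1; bus (none); mem=60
  op6 P1: load  L0 → S/S on L0; bus BusRd; mem=70
  op7 P1: load  L0 → S/S on L0; bus (none); mem=70
  op8 P0: store L2 := 43 → M/I on L2; bus BusRdX; mem=80
  op9 P1: store L0 := 60 → I/M on L0; bus BusRdX; mem=70
  op10 P0: load  L0 → S/S on L0; bus BusRd Flush; mem=60
  op11 P1: load  L0 → S/S on L0; bus (none); mem=60
  op12 P1: store L0 := 96 → I/M on L0; bus BusRdX; mem=60
  op13 P0: load  L0 → S/S on L0; bus BusRd Flush; mem=96
  op14 P1: store L0 := 6 → I/M on L0; bus BusRdX; mem=96
  op15 P0: store L2 := 43 → M/I on L2; bus (none); mem=80

memory[L0] = 96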